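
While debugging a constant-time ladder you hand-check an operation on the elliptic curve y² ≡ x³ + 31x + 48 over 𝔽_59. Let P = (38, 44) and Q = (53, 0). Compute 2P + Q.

(9, 17)

First 2P:
Repeated addition: build up to 2P.
2P: tangent at (38, 44): λ = (3·38² + 31)/(2·44) ≡ 56/29. 29⁻¹ ≡ 57 (mod 59) since 29·57 = 1653 ≡ 1, so λ ≡ 56·57 ≡ 6.
  x = λ² - 38 - 38 = 36 - 76 ≡ 19; y = λ·(38 - 19) - 44 ≡ 11. → (19, 11)
2P = (19, 11).
Finally 2P + Q:
(19, 11) + (53, 0). λ = (0 - 11)/(53 - 19) ≡ 48/34 mod 59. 34⁻¹ ≡ 33 (mod 59), so λ ≡ 50.
  x = λ² - 19 - 53 = 2500 - 72 ≡ 9; y = λ·(19 - 9) - 11 ≡ 17. → (9, 17)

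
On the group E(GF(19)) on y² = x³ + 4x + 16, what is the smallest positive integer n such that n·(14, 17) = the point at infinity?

7

2P: tangent at (14, 17): λ = (3·14² + 4)/(2·17) ≡ 3/15. 15⁻¹ ≡ 14 (mod 19) since 15·14 = 210 ≡ 1, so λ ≡ 3·14 ≡ 4.
  x = λ² - 14 - 14 = 16 - 28 ≡ 7; y = λ·(14 - 7) - 17 ≡ 11. → (7, 11)
3P: (7, 11) + (14, 17). λ = (17 - 11)/(14 - 7) ≡ 6/7 mod 19. 7⁻¹ ≡ 11 (mod 19), so λ ≡ 9.
  x = λ² - 7 - 14 = 81 - 21 ≡ 3; y = λ·(7 - 3) - 11 ≡ 6. → (3, 6)
4P: (3, 6) + (14, 17). λ = (17 - 6)/(14 - 3) ≡ 11/11 mod 19. 11⁻¹ ≡ 7 (mod 19) since 11·7 = 77 ≡ 1, so λ ≡ 1.
  x = λ² - 3 - 14 = 1 - 17 ≡ 3; y = λ·(3 - 3) - 6 ≡ 13. → (3, 13)
5P: (3, 13) + (14, 17). λ = (17 - 13)/(14 - 3) ≡ 4/11 mod 19. 11⁻¹ ≡ 7 (mod 19) since 11·7 = 77 ≡ 1, so λ ≡ 9.
  x = λ² - 3 - 14 = 81 - 17 ≡ 7; y = λ·(3 - 7) - 13 ≡ 8. → (7, 8)
6P: (7, 8) + (14, 17). λ = (17 - 8)/(14 - 7) ≡ 9/7 mod 19. 7⁻¹ ≡ 11 (mod 19) since 7·11 = 77 ≡ 1, so λ ≡ 4.
  x = λ² - 7 - 14 = 16 - 21 ≡ 14; y = λ·(7 - 14) - 8 ≡ 2. → (14, 2)
7P: (14, 2) + (14, 17): same x and y₁ ≡ -y₂, so the sum is the point at infinity.
7P = the point at infinity, so the order is 7.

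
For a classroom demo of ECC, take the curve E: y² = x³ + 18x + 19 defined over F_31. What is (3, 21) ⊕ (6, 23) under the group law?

(19, 20)

(3, 21) + (6, 23). λ = (23 - 21)/(6 - 3) ≡ 2/3 mod 31. 3⁻¹ ≡ 21 (mod 31) since 3·21 = 63 ≡ 1, so λ ≡ 11.
  x = λ² - 3 - 6 = 121 - 9 ≡ 19; y = λ·(3 - 19) - 21 ≡ 20. → (19, 20)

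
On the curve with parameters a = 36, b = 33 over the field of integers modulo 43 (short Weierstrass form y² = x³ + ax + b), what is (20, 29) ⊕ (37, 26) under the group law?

(20, 29) + (37, 26). λ = (26 - 29)/(37 - 20) ≡ 40/17 mod 43. 17⁻¹ ≡ 38 (mod 43), so λ ≡ 15.
  x = λ² - 20 - 37 = 225 - 57 ≡ 39; y = λ·(20 - 39) - 29 ≡ 30. → (39, 30)

(39, 30)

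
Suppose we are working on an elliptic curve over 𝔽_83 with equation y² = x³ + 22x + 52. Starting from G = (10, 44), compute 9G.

(2, 41)

Double-and-add on 9 = (1001)₂. Start with G = (10, 44) for the leading 1-bit.
double: tangent at (10, 44): λ = (3·10² + 22)/(2·44) ≡ 73/5. 5⁻¹ ≡ 50 (mod 83), so λ ≡ 73·50 ≡ 81.
  x = λ² - 10 - 10 = 6561 - 20 ≡ 67; y = λ·(10 - 67) - 44 ≡ 70. → (67, 70)
double: tangent at (67, 70): λ = (3·67² + 22)/(2·70) ≡ 43/57. 57⁻¹ ≡ 67 (mod 83), so λ ≡ 43·67 ≡ 59.
  x = λ² - 67 - 67 = 3481 - 134 ≡ 27; y = λ·(67 - 27) - 70 ≡ 49. → (27, 49)
double: tangent at (27, 49): λ = (3·27² + 22)/(2·49) ≡ 51/15. 15⁻¹ ≡ 72 (mod 83), so λ ≡ 51·72 ≡ 20.
  x = λ² - 27 - 27 = 400 - 54 ≡ 14; y = λ·(27 - 14) - 49 ≡ 45. → (14, 45)
add G: (14, 45) + (10, 44). λ = (44 - 45)/(10 - 14) ≡ 82/79 mod 83. 79⁻¹ ≡ 62 (mod 83) since 79·62 = 4898 ≡ 1, so λ ≡ 21.
  x = λ² - 14 - 10 = 441 - 24 ≡ 2; y = λ·(14 - 2) - 45 ≡ 41. → (2, 41)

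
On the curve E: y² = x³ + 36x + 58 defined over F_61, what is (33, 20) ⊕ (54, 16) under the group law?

(33, 20) + (54, 16). λ = (16 - 20)/(54 - 33) ≡ 57/21 mod 61. 21⁻¹ ≡ 32 (mod 61), so λ ≡ 55.
  x = λ² - 33 - 54 = 3025 - 87 ≡ 10; y = λ·(33 - 10) - 20 ≡ 25. → (10, 25)

(10, 25)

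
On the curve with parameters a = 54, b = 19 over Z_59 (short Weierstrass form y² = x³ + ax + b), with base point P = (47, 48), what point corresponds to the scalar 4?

(2, 31)

Repeated addition: build up to 4P.
2P: tangent at (47, 48): λ = (3·47² + 54)/(2·48) ≡ 14/37. 37⁻¹ ≡ 8 (mod 59), so λ ≡ 14·8 ≡ 53.
  x = λ² - 47 - 47 = 2809 - 94 ≡ 1; y = λ·(47 - 1) - 48 ≡ 30. → (1, 30)
3P: (1, 30) + (47, 48). λ = (48 - 30)/(47 - 1) ≡ 18/46 mod 59. 46⁻¹ ≡ 9 (mod 59) since 46·9 = 414 ≡ 1, so λ ≡ 44.
  x = λ² - 1 - 47 = 1936 - 48 ≡ 0; y = λ·(1 - 0) - 30 ≡ 14. → (0, 14)
4P: (0, 14) + (47, 48). λ = (48 - 14)/(47 - 0) ≡ 34/47 mod 59. 47⁻¹ ≡ 54 (mod 59) since 47·54 = 2538 ≡ 1, so λ ≡ 7.
  x = λ² - 0 - 47 = 49 - 47 ≡ 2; y = λ·(0 - 2) - 14 ≡ 31. → (2, 31)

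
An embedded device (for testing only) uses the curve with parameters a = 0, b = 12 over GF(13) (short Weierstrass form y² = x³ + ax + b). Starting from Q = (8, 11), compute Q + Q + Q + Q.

Double-and-add on 4 = (100)₂. Start with Q = (8, 11) for the leading 1-bit.
double: tangent at (8, 11): λ = (3·8² + 0)/(2·11) ≡ 10/9. 9⁻¹ ≡ 3 (mod 13) since 9·3 = 27 ≡ 1, so λ ≡ 10·3 ≡ 4.
  x = λ² - 8 - 8 = 16 - 16 ≡ 0; y = λ·(8 - 0) - 11 ≡ 8. → (0, 8)
double: tangent at (0, 8): λ = (3·0² + 0)/(2·8) ≡ 0/3. 3⁻¹ ≡ 9 (mod 13), so λ ≡ 0·9 ≡ 0.
  x = λ² - 0 - 0 = 0 - 0 ≡ 0; y = λ·(0 - 0) - 8 ≡ 5. → (0, 5)

(0, 5)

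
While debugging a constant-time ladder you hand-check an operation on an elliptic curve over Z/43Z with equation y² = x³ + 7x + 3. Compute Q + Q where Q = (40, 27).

tangent at (40, 27): λ = (3·40² + 7)/(2·27) ≡ 34/11. 11⁻¹ ≡ 4 (mod 43), so λ ≡ 34·4 ≡ 7.
  x = λ² - 40 - 40 = 49 - 80 ≡ 12; y = λ·(40 - 12) - 27 ≡ 40. → (12, 40)

(12, 40)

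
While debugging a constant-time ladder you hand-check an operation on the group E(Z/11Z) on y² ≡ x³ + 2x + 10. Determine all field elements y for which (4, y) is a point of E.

x³ + 2x + 10 = 82 ≡ 5 (mod 11).
Square roots of 5 mod 11: 4 and 7 (since 4² = 16 ≡ 5).

4, 7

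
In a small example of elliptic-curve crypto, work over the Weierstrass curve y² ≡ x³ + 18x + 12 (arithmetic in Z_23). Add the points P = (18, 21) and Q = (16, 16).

(1, 10)

(18, 21) + (16, 16). λ = (16 - 21)/(16 - 18) ≡ 18/21 mod 23. 21⁻¹ ≡ 11 (mod 23), so λ ≡ 14.
  x = λ² - 18 - 16 = 196 - 34 ≡ 1; y = λ·(18 - 1) - 21 ≡ 10. → (1, 10)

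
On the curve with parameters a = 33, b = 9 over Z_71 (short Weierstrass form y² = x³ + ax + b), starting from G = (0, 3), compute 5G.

Double-and-add on 5 = (101)₂. Start with G = (0, 3) for the leading 1-bit.
double: tangent at (0, 3): λ = (3·0² + 33)/(2·3) ≡ 33/6. 6⁻¹ ≡ 12 (mod 71) since 6·12 = 72 ≡ 1, so λ ≡ 33·12 ≡ 41.
  x = λ² - 0 - 0 = 1681 - 0 ≡ 48; y = λ·(0 - 48) - 3 ≡ 17. → (48, 17)
double: tangent at (48, 17): λ = (3·48² + 33)/(2·17) ≡ 58/34. 34⁻¹ ≡ 23 (mod 71) since 34·23 = 782 ≡ 1, so λ ≡ 58·23 ≡ 56.
  x = λ² - 48 - 48 = 3136 - 96 ≡ 58; y = λ·(48 - 58) - 17 ≡ 62. → (58, 62)
add G: (58, 62) + (0, 3). λ = (3 - 62)/(0 - 58) ≡ 12/13 mod 71. 13⁻¹ ≡ 11 (mod 71), so λ ≡ 61.
  x = λ² - 58 - 0 = 3721 - 58 ≡ 42; y = λ·(58 - 42) - 62 ≡ 62. → (42, 62)

(42, 62)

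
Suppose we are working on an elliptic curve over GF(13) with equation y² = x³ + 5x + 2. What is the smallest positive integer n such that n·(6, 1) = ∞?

2P: tangent at (6, 1): λ = (3·6² + 5)/(2·1) ≡ 9/2. 2⁻¹ ≡ 7 (mod 13) since 2·7 = 14 ≡ 1, so λ ≡ 9·7 ≡ 11.
  x = λ² - 6 - 6 = 121 - 12 ≡ 5; y = λ·(6 - 5) - 1 ≡ 10. → (5, 10)
3P: (5, 10) + (6, 1). λ = (1 - 10)/(6 - 5) ≡ 4/1 mod 13. 1⁻¹ ≡ 1 (mod 13) since 1·1 = 1 ≡ 1, so λ ≡ 4.
  x = λ² - 5 - 6 = 16 - 11 ≡ 5; y = λ·(5 - 5) - 10 ≡ 3. → (5, 3)
4P: (5, 3) + (6, 1). λ = (1 - 3)/(6 - 5) ≡ 11/1 mod 13. 1⁻¹ ≡ 1 (mod 13) since 1·1 = 1 ≡ 1, so λ ≡ 11.
  x = λ² - 5 - 6 = 121 - 11 ≡ 6; y = λ·(5 - 6) - 3 ≡ 12. → (6, 12)
5P: (6, 12) + (6, 1): same x and y₁ ≡ -y₂, so the sum is ∞.
5P = ∞, so the order is 5.

5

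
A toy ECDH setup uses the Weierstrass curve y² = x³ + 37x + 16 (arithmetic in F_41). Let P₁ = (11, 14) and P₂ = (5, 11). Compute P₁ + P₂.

(15, 25)

(11, 14) + (5, 11). λ = (11 - 14)/(5 - 11) ≡ 38/35 mod 41. 35⁻¹ ≡ 34 (mod 41), so λ ≡ 21.
  x = λ² - 11 - 5 = 441 - 16 ≡ 15; y = λ·(11 - 15) - 14 ≡ 25. → (15, 25)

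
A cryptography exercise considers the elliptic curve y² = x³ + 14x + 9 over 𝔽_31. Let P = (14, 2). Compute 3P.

Repeated addition: build up to 3P.
2P: tangent at (14, 2): λ = (3·14² + 14)/(2·2) ≡ 13/4. 4⁻¹ ≡ 8 (mod 31), so λ ≡ 13·8 ≡ 11.
  x = λ² - 14 - 14 = 121 - 28 ≡ 0; y = λ·(14 - 0) - 2 ≡ 28. → (0, 28)
3P: (0, 28) + (14, 2). λ = (2 - 28)/(14 - 0) ≡ 5/14 mod 31. 14⁻¹ ≡ 20 (mod 31) since 14·20 = 280 ≡ 1, so λ ≡ 7.
  x = λ² - 0 - 14 = 49 - 14 ≡ 4; y = λ·(0 - 4) - 28 ≡ 6. → (4, 6)

(4, 6)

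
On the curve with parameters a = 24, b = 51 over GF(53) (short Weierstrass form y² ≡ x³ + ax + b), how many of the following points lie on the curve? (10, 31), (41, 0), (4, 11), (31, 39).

(10, 31): 31² ≡ 7, rhs ≡ 19 → off.
(41, 0): 0² ≡ 0, rhs ≡ 49 → off.
(4, 11): 11² ≡ 15, rhs ≡ 52 → off.
(31, 39): 39² ≡ 37, rhs ≡ 5 → off.

0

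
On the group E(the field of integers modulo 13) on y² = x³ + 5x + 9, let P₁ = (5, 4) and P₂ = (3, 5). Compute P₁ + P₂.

(5, 4) + (3, 5). λ = (5 - 4)/(3 - 5) ≡ 1/11 mod 13. 11⁻¹ ≡ 6 (mod 13), so λ ≡ 6.
  x = λ² - 5 - 3 = 36 - 8 ≡ 2; y = λ·(5 - 2) - 4 ≡ 1. → (2, 1)

(2, 1)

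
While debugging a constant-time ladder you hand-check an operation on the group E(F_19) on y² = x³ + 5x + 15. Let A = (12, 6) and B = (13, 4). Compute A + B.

(12, 6) + (13, 4). λ = (4 - 6)/(13 - 12) ≡ 17/1 mod 19. 1⁻¹ ≡ 1 (mod 19) since 1·1 = 1 ≡ 1, so λ ≡ 17.
  x = λ² - 12 - 13 = 289 - 25 ≡ 17; y = λ·(12 - 17) - 6 ≡ 4. → (17, 4)

(17, 4)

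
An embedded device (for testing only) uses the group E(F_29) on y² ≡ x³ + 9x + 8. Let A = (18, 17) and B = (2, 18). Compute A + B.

(3, 2)

(18, 17) + (2, 18). λ = (18 - 17)/(2 - 18) ≡ 1/13 mod 29. 13⁻¹ ≡ 9 (mod 29), so λ ≡ 9.
  x = λ² - 18 - 2 = 81 - 20 ≡ 3; y = λ·(18 - 3) - 17 ≡ 2. → (3, 2)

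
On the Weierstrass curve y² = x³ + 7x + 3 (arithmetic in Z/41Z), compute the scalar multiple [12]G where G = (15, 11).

(27, 20)

Repeated addition: build up to 12G.
2G: tangent at (15, 11): λ = (3·15² + 7)/(2·11) ≡ 26/22. 22⁻¹ ≡ 28 (mod 41), so λ ≡ 26·28 ≡ 31.
  x = λ² - 15 - 15 = 961 - 30 ≡ 29; y = λ·(15 - 29) - 11 ≡ 6. → (29, 6)
3G: (29, 6) + (15, 11). λ = (11 - 6)/(15 - 29) ≡ 5/27 mod 41. 27⁻¹ ≡ 38 (mod 41) since 27·38 = 1026 ≡ 1, so λ ≡ 26.
  x = λ² - 29 - 15 = 676 - 44 ≡ 17; y = λ·(29 - 17) - 6 ≡ 19. → (17, 19)
4G: (17, 19) + (15, 11). λ = (11 - 19)/(15 - 17) ≡ 33/39 mod 41. 39⁻¹ ≡ 20 (mod 41), so λ ≡ 4.
  x = λ² - 17 - 15 = 16 - 32 ≡ 25; y = λ·(17 - 25) - 19 ≡ 31. → (25, 31)
5G: (25, 31) + (15, 11). λ = (11 - 31)/(15 - 25) ≡ 21/31 mod 41. 31⁻¹ ≡ 4 (mod 41) since 31·4 = 124 ≡ 1, so λ ≡ 2.
  x = λ² - 25 - 15 = 4 - 40 ≡ 5; y = λ·(25 - 5) - 31 ≡ 9. → (5, 9)
6G: (5, 9) + (15, 11). λ = (11 - 9)/(15 - 5) ≡ 2/10 mod 41. 10⁻¹ ≡ 37 (mod 41) since 10·37 = 370 ≡ 1, so λ ≡ 33.
  x = λ² - 5 - 15 = 1089 - 20 ≡ 3; y = λ·(5 - 3) - 9 ≡ 16. → (3, 16)
7G: (3, 16) + (15, 11). λ = (11 - 16)/(15 - 3) ≡ 36/12 mod 41. 12⁻¹ ≡ 24 (mod 41), so λ ≡ 3.
  x = λ² - 3 - 15 = 9 - 18 ≡ 32; y = λ·(3 - 32) - 16 ≡ 20. → (32, 20)
8G: (32, 20) + (15, 11). λ = (11 - 20)/(15 - 32) ≡ 32/24 mod 41. 24⁻¹ ≡ 12 (mod 41) since 24·12 = 288 ≡ 1, so λ ≡ 15.
  x = λ² - 32 - 15 = 225 - 47 ≡ 14; y = λ·(32 - 14) - 20 ≡ 4. → (14, 4)
9G: (14, 4) + (15, 11). λ = (11 - 4)/(15 - 14) ≡ 7/1 mod 41. 1⁻¹ ≡ 1 (mod 41) since 1·1 = 1 ≡ 1, so λ ≡ 7.
  x = λ² - 14 - 15 = 49 - 29 ≡ 20; y = λ·(14 - 20) - 4 ≡ 36. → (20, 36)
10G: (20, 36) + (15, 11). λ = (11 - 36)/(15 - 20) ≡ 16/36 mod 41. 36⁻¹ ≡ 8 (mod 41), so λ ≡ 5.
  x = λ² - 20 - 15 = 25 - 35 ≡ 31; y = λ·(20 - 31) - 36 ≡ 32. → (31, 32)
11G: (31, 32) + (15, 11). λ = (11 - 32)/(15 - 31) ≡ 20/25 mod 41. 25⁻¹ ≡ 23 (mod 41) since 25·23 = 575 ≡ 1, so λ ≡ 9.
  x = λ² - 31 - 15 = 81 - 46 ≡ 35; y = λ·(31 - 35) - 32 ≡ 14. → (35, 14)
12G: (35, 14) + (15, 11). λ = (11 - 14)/(15 - 35) ≡ 38/21 mod 41. 21⁻¹ ≡ 2 (mod 41) since 21·2 = 42 ≡ 1, so λ ≡ 35.
  x = λ² - 35 - 15 = 1225 - 50 ≡ 27; y = λ·(35 - 27) - 14 ≡ 20. → (27, 20)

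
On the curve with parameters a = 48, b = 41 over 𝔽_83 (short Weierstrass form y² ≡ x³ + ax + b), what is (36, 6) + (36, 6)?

tangent at (36, 6): λ = (3·36² + 48)/(2·6) ≡ 35/12. 12⁻¹ ≡ 7 (mod 83) since 12·7 = 84 ≡ 1, so λ ≡ 35·7 ≡ 79.
  x = λ² - 36 - 36 = 6241 - 72 ≡ 27; y = λ·(36 - 27) - 6 ≡ 41. → (27, 41)

(27, 41)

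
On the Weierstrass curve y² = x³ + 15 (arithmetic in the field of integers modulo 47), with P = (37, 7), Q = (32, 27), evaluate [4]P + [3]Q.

(46, 25)

First 4P:
Repeated addition: build up to 4P.
2P: tangent at (37, 7): λ = (3·37² + 0)/(2·7) ≡ 18/14. 14⁻¹ ≡ 37 (mod 47) since 14·37 = 518 ≡ 1, so λ ≡ 18·37 ≡ 8.
  x = λ² - 37 - 37 = 64 - 74 ≡ 37; y = λ·(37 - 37) - 7 ≡ 40. → (37, 40)
3P: (37, 40) + (37, 7): same x and y₁ ≡ -y₂, so the sum is the point at infinity.
4P: the point at infinity + (37, 7) = (37, 7) (identity).
4P = (37, 7).
Next 3Q:
Repeated addition: build up to 3Q.
2Q: tangent at (32, 27): λ = (3·32² + 0)/(2·27) ≡ 17/7. 7⁻¹ ≡ 27 (mod 47), so λ ≡ 17·27 ≡ 36.
  x = λ² - 32 - 32 = 1296 - 64 ≡ 10; y = λ·(32 - 10) - 27 ≡ 13. → (10, 13)
3Q: (10, 13) + (32, 27). λ = (27 - 13)/(32 - 10) ≡ 14/22 mod 47. 22⁻¹ ≡ 15 (mod 47), so λ ≡ 22.
  x = λ² - 10 - 32 = 484 - 42 ≡ 19; y = λ·(10 - 19) - 13 ≡ 24. → (19, 24)
3Q = (19, 24).
Finally 4P + 3Q:
(37, 7) + (19, 24). λ = (24 - 7)/(19 - 37) ≡ 17/29 mod 47. 29⁻¹ ≡ 13 (mod 47), so λ ≡ 33.
  x = λ² - 37 - 19 = 1089 - 56 ≡ 46; y = λ·(37 - 46) - 7 ≡ 25. → (46, 25)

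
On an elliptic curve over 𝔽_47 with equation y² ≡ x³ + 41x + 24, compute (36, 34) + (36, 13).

The two points share x = 36 and their y-coordinates satisfy 34 + 13 ≡ 0 (mod 47), so they are inverses. Their sum is O.

O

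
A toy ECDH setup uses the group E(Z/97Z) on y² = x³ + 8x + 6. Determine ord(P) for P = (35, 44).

12

2P: tangent at (35, 44): λ = (3·35² + 8)/(2·44) ≡ 94/88. 88⁻¹ ≡ 43 (mod 97) since 88·43 = 3784 ≡ 1, so λ ≡ 94·43 ≡ 65.
  x = λ² - 35 - 35 = 4225 - 70 ≡ 81; y = λ·(35 - 81) - 44 ≡ 70. → (81, 70)
3P: (81, 70) + (35, 44). λ = (44 - 70)/(35 - 81) ≡ 71/51 mod 97. 51⁻¹ ≡ 78 (mod 97), so λ ≡ 9.
  x = λ² - 81 - 35 = 81 - 116 ≡ 62; y = λ·(81 - 62) - 70 ≡ 4. → (62, 4)
4P: (62, 4) + (35, 44). λ = (44 - 4)/(35 - 62) ≡ 40/70 mod 97. 70⁻¹ ≡ 79 (mod 97), so λ ≡ 56.
  x = λ² - 62 - 35 = 3136 - 97 ≡ 32; y = λ·(62 - 32) - 4 ≡ 27. → (32, 27)
5P: (32, 27) + (35, 44). λ = (44 - 27)/(35 - 32) ≡ 17/3 mod 97. 3⁻¹ ≡ 65 (mod 97), so λ ≡ 38.
  x = λ² - 32 - 35 = 1444 - 67 ≡ 19; y = λ·(32 - 19) - 27 ≡ 79. → (19, 79)
6P: (19, 79) + (35, 44). λ = (44 - 79)/(35 - 19) ≡ 62/16 mod 97. 16⁻¹ ≡ 91 (mod 97), so λ ≡ 16.
  x = λ² - 19 - 35 = 256 - 54 ≡ 8; y = λ·(19 - 8) - 79 ≡ 0. → (8, 0)
7P: (8, 0) + (35, 44). λ = (44 - 0)/(35 - 8) ≡ 44/27 mod 97. 27⁻¹ ≡ 18 (mod 97), so λ ≡ 16.
  x = λ² - 8 - 35 = 256 - 43 ≡ 19; y = λ·(8 - 19) - 0 ≡ 18. → (19, 18)
8P: (19, 18) + (35, 44). λ = (44 - 18)/(35 - 19) ≡ 26/16 mod 97. 16⁻¹ ≡ 91 (mod 97) since 16·91 = 1456 ≡ 1, so λ ≡ 38.
  x = λ² - 19 - 35 = 1444 - 54 ≡ 32; y = λ·(19 - 32) - 18 ≡ 70. → (32, 70)
9P: (32, 70) + (35, 44). λ = (44 - 70)/(35 - 32) ≡ 71/3 mod 97. 3⁻¹ ≡ 65 (mod 97), so λ ≡ 56.
  x = λ² - 32 - 35 = 3136 - 67 ≡ 62; y = λ·(32 - 62) - 70 ≡ 93. → (62, 93)
10P: (62, 93) + (35, 44). λ = (44 - 93)/(35 - 62) ≡ 48/70 mod 97. 70⁻¹ ≡ 79 (mod 97), so λ ≡ 9.
  x = λ² - 62 - 35 = 81 - 97 ≡ 81; y = λ·(62 - 81) - 93 ≡ 27. → (81, 27)
11P: (81, 27) + (35, 44). λ = (44 - 27)/(35 - 81) ≡ 17/51 mod 97. 51⁻¹ ≡ 78 (mod 97) since 51·78 = 3978 ≡ 1, so λ ≡ 65.
  x = λ² - 81 - 35 = 4225 - 116 ≡ 35; y = λ·(81 - 35) - 27 ≡ 53. → (35, 53)
12P: (35, 53) + (35, 44): same x and y₁ ≡ -y₂, so the sum is 𝒪.
12P = 𝒪, so the order is 12.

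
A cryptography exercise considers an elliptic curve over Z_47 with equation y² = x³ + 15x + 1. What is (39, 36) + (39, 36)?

(25, 16)

tangent at (39, 36): λ = (3·39² + 15)/(2·36) ≡ 19/25. 25⁻¹ ≡ 32 (mod 47) since 25·32 = 800 ≡ 1, so λ ≡ 19·32 ≡ 44.
  x = λ² - 39 - 39 = 1936 - 78 ≡ 25; y = λ·(39 - 25) - 36 ≡ 16. → (25, 16)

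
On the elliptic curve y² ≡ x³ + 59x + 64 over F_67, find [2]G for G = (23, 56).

tangent at (23, 56): λ = (3·23² + 59)/(2·56) ≡ 38/45. 45⁻¹ ≡ 3 (mod 67), so λ ≡ 38·3 ≡ 47.
  x = λ² - 23 - 23 = 2209 - 46 ≡ 19; y = λ·(23 - 19) - 56 ≡ 65. → (19, 65)

(19, 65)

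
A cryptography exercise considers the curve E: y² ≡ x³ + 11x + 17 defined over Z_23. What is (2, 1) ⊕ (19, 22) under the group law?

(2, 1) + (19, 22). λ = (22 - 1)/(19 - 2) ≡ 21/17 mod 23. 17⁻¹ ≡ 19 (mod 23) since 17·19 = 323 ≡ 1, so λ ≡ 8.
  x = λ² - 2 - 19 = 64 - 21 ≡ 20; y = λ·(2 - 20) - 1 ≡ 16. → (20, 16)

(20, 16)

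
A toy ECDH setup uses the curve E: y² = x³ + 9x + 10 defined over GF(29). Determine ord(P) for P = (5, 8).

5

2P: tangent at (5, 8): λ = (3·5² + 9)/(2·8) ≡ 26/16. 16⁻¹ ≡ 20 (mod 29), so λ ≡ 26·20 ≡ 27.
  x = λ² - 5 - 5 = 729 - 10 ≡ 23; y = λ·(5 - 23) - 8 ≡ 28. → (23, 28)
3P: (23, 28) + (5, 8). λ = (8 - 28)/(5 - 23) ≡ 9/11 mod 29. 11⁻¹ ≡ 8 (mod 29) since 11·8 = 88 ≡ 1, so λ ≡ 14.
  x = λ² - 23 - 5 = 196 - 28 ≡ 23; y = λ·(23 - 23) - 28 ≡ 1. → (23, 1)
4P: (23, 1) + (5, 8). λ = (8 - 1)/(5 - 23) ≡ 7/11 mod 29. 11⁻¹ ≡ 8 (mod 29) since 11·8 = 88 ≡ 1, so λ ≡ 27.
  x = λ² - 23 - 5 = 729 - 28 ≡ 5; y = λ·(23 - 5) - 1 ≡ 21. → (5, 21)
5P: (5, 21) + (5, 8): same x and y₁ ≡ -y₂, so the sum is the point at infinity.
5P = the point at infinity, so the order is 5.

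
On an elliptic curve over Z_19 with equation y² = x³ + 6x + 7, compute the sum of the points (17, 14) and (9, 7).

(17, 14) + (9, 7). λ = (7 - 14)/(9 - 17) ≡ 12/11 mod 19. 11⁻¹ ≡ 7 (mod 19), so λ ≡ 8.
  x = λ² - 17 - 9 = 64 - 26 ≡ 0; y = λ·(17 - 0) - 14 ≡ 8. → (0, 8)

(0, 8)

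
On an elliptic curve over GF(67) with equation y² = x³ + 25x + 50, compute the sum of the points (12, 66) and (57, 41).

(12, 66) + (57, 41). λ = (41 - 66)/(57 - 12) ≡ 42/45 mod 67. 45⁻¹ ≡ 3 (mod 67) since 45·3 = 135 ≡ 1, so λ ≡ 59.
  x = λ² - 12 - 57 = 3481 - 69 ≡ 62; y = λ·(12 - 62) - 66 ≡ 66. → (62, 66)

(62, 66)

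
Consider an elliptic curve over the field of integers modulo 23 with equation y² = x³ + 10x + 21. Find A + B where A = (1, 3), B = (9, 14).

(1, 3) + (9, 14). λ = (14 - 3)/(9 - 1) ≡ 11/8 mod 23. 8⁻¹ ≡ 3 (mod 23), so λ ≡ 10.
  x = λ² - 1 - 9 = 100 - 10 ≡ 21; y = λ·(1 - 21) - 3 ≡ 4. → (21, 4)

(21, 4)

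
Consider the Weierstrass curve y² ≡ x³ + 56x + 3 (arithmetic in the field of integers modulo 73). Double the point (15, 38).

tangent at (15, 38): λ = (3·15² + 56)/(2·38) ≡ 1/3. 3⁻¹ ≡ 49 (mod 73), so λ ≡ 1·49 ≡ 49.
  x = λ² - 15 - 15 = 2401 - 30 ≡ 35; y = λ·(15 - 35) - 38 ≡ 4. → (35, 4)

(35, 4)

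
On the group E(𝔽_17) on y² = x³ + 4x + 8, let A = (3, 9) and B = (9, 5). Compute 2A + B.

(1, 8)

First 2A:
Repeated addition: build up to 2A.
2A: tangent at (3, 9): λ = (3·3² + 4)/(2·9) ≡ 14/1. 1⁻¹ ≡ 1 (mod 17) since 1·1 = 1 ≡ 1, so λ ≡ 14·1 ≡ 14.
  x = λ² - 3 - 3 = 196 - 6 ≡ 3; y = λ·(3 - 3) - 9 ≡ 8. → (3, 8)
2A = (3, 8).
Finally 2A + B:
(3, 8) + (9, 5). λ = (5 - 8)/(9 - 3) ≡ 14/6 mod 17. 6⁻¹ ≡ 3 (mod 17), so λ ≡ 8.
  x = λ² - 3 - 9 = 64 - 12 ≡ 1; y = λ·(3 - 1) - 8 ≡ 8. → (1, 8)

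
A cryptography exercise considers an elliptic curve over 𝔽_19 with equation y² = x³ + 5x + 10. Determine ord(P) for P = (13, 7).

2P: tangent at (13, 7): λ = (3·13² + 5)/(2·7) ≡ 18/14. 14⁻¹ ≡ 15 (mod 19) since 14·15 = 210 ≡ 1, so λ ≡ 18·15 ≡ 4.
  x = λ² - 13 - 13 = 16 - 26 ≡ 9; y = λ·(13 - 9) - 7 ≡ 9. → (9, 9)
3P: (9, 9) + (13, 7). λ = (7 - 9)/(13 - 9) ≡ 17/4 mod 19. 4⁻¹ ≡ 5 (mod 19), so λ ≡ 9.
  x = λ² - 9 - 13 = 81 - 22 ≡ 2; y = λ·(9 - 2) - 9 ≡ 16. → (2, 16)
4P: (2, 16) + (13, 7). λ = (7 - 16)/(13 - 2) ≡ 10/11 mod 19. 11⁻¹ ≡ 7 (mod 19), so λ ≡ 13.
  x = λ² - 2 - 13 = 169 - 15 ≡ 2; y = λ·(2 - 2) - 16 ≡ 3. → (2, 3)
5P: (2, 3) + (13, 7). λ = (7 - 3)/(13 - 2) ≡ 4/11 mod 19. 11⁻¹ ≡ 7 (mod 19), so λ ≡ 9.
  x = λ² - 2 - 13 = 81 - 15 ≡ 9; y = λ·(2 - 9) - 3 ≡ 10. → (9, 10)
6P: (9, 10) + (13, 7). λ = (7 - 10)/(13 - 9) ≡ 16/4 mod 19. 4⁻¹ ≡ 5 (mod 19), so λ ≡ 4.
  x = λ² - 9 - 13 = 16 - 22 ≡ 13; y = λ·(9 - 13) - 10 ≡ 12. → (13, 12)
7P: (13, 12) + (13, 7): same x and y₁ ≡ -y₂, so the sum is O.
7P = O, so the order is 7.

7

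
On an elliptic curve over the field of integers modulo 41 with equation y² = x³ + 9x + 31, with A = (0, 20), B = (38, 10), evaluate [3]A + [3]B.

First 3A:
Repeated addition: build up to 3A.
2A: tangent at (0, 20): λ = (3·0² + 9)/(2·20) ≡ 9/40. 40⁻¹ ≡ 40 (mod 41), so λ ≡ 9·40 ≡ 32.
  x = λ² - 0 - 0 = 1024 - 0 ≡ 40; y = λ·(0 - 40) - 20 ≡ 12. → (40, 12)
3A: (40, 12) + (0, 20). λ = (20 - 12)/(0 - 40) ≡ 8/1 mod 41. 1⁻¹ ≡ 1 (mod 41), so λ ≡ 8.
  x = λ² - 40 - 0 = 64 - 40 ≡ 24; y = λ·(40 - 24) - 12 ≡ 34. → (24, 34)
3A = (24, 34).
Next 3B:
Repeated addition: build up to 3B.
2B: tangent at (38, 10): λ = (3·38² + 9)/(2·10) ≡ 36/20. 20⁻¹ ≡ 39 (mod 41) since 20·39 = 780 ≡ 1, so λ ≡ 36·39 ≡ 10.
  x = λ² - 38 - 38 = 100 - 76 ≡ 24; y = λ·(38 - 24) - 10 ≡ 7. → (24, 7)
3B: (24, 7) + (38, 10). λ = (10 - 7)/(38 - 24) ≡ 3/14 mod 41. 14⁻¹ ≡ 3 (mod 41), so λ ≡ 9.
  x = λ² - 24 - 38 = 81 - 62 ≡ 19; y = λ·(24 - 19) - 7 ≡ 38. → (19, 38)
3B = (19, 38).
Finally 3A + 3B:
(24, 34) + (19, 38). λ = (38 - 34)/(19 - 24) ≡ 4/36 mod 41. 36⁻¹ ≡ 8 (mod 41), so λ ≡ 32.
  x = λ² - 24 - 19 = 1024 - 43 ≡ 38; y = λ·(24 - 38) - 34 ≡ 10. → (38, 10)

(38, 10)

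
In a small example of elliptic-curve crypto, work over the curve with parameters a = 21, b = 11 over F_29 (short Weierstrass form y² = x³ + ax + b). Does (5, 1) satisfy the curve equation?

y² = 1² ≡ 1; x³ + 21x + 11 = 241 ≡ 9 (mod 29). 1 ≠ 9.

no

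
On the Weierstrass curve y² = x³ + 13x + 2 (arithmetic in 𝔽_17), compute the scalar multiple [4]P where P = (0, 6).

(4, 4)

Double-and-add on 4 = (100)₂. Start with P = (0, 6) for the leading 1-bit.
double: tangent at (0, 6): λ = (3·0² + 13)/(2·6) ≡ 13/12. 12⁻¹ ≡ 10 (mod 17), so λ ≡ 13·10 ≡ 11.
  x = λ² - 0 - 0 = 121 - 0 ≡ 2; y = λ·(0 - 2) - 6 ≡ 6. → (2, 6)
double: tangent at (2, 6): λ = (3·2² + 13)/(2·6) ≡ 8/12. 12⁻¹ ≡ 10 (mod 17) since 12·10 = 120 ≡ 1, so λ ≡ 8·10 ≡ 12.
  x = λ² - 2 - 2 = 144 - 4 ≡ 4; y = λ·(2 - 4) - 6 ≡ 4. → (4, 4)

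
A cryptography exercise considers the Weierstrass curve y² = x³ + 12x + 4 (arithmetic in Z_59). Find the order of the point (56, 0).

2P: (56, 0) + (56, 0): same x and y₁ ≡ -y₂, so the sum is O.
2P = O, so the order is 2.

2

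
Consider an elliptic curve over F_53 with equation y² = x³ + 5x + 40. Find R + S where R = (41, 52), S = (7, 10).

(41, 52) + (7, 10). λ = (10 - 52)/(7 - 41) ≡ 11/19 mod 53. 19⁻¹ ≡ 14 (mod 53), so λ ≡ 48.
  x = λ² - 41 - 7 = 2304 - 48 ≡ 30; y = λ·(41 - 30) - 52 ≡ 52. → (30, 52)

(30, 52)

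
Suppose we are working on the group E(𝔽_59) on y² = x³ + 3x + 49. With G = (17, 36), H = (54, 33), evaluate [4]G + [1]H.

First 4G:
Double-and-add on 4 = (100)₂. Start with G = (17, 36) for the leading 1-bit.
double: tangent at (17, 36): λ = (3·17² + 3)/(2·36) ≡ 44/13. 13⁻¹ ≡ 50 (mod 59), so λ ≡ 44·50 ≡ 17.
  x = λ² - 17 - 17 = 289 - 34 ≡ 19; y = λ·(17 - 19) - 36 ≡ 48. → (19, 48)
double: tangent at (19, 48): λ = (3·19² + 3)/(2·48) ≡ 24/37. 37⁻¹ ≡ 8 (mod 59) since 37·8 = 296 ≡ 1, so λ ≡ 24·8 ≡ 15.
  x = λ² - 19 - 19 = 225 - 38 ≡ 10; y = λ·(19 - 10) - 48 ≡ 28. → (10, 28)
4G = (10, 28).
Finally 4G + H:
(10, 28) + (54, 33). λ = (33 - 28)/(54 - 10) ≡ 5/44 mod 59. 44⁻¹ ≡ 55 (mod 59), so λ ≡ 39.
  x = λ² - 10 - 54 = 1521 - 64 ≡ 41; y = λ·(10 - 41) - 28 ≡ 2. → (41, 2)

(41, 2)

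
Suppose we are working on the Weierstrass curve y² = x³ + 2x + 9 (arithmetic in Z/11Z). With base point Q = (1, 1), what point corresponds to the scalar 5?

(3, 3)

Double-and-add on 5 = (101)₂. Start with Q = (1, 1) for the leading 1-bit.
double: tangent at (1, 1): λ = (3·1² + 2)/(2·1) ≡ 5/2. 2⁻¹ ≡ 6 (mod 11), so λ ≡ 5·6 ≡ 8.
  x = λ² - 1 - 1 = 64 - 2 ≡ 7; y = λ·(1 - 7) - 1 ≡ 6. → (7, 6)
double: tangent at (7, 6): λ = (3·7² + 2)/(2·6) ≡ 6/1. 1⁻¹ ≡ 1 (mod 11) since 1·1 = 1 ≡ 1, so λ ≡ 6·1 ≡ 6.
  x = λ² - 7 - 7 = 36 - 14 ≡ 0; y = λ·(7 - 0) - 6 ≡ 3. → (0, 3)
add Q: (0, 3) + (1, 1). λ = (1 - 3)/(1 - 0) ≡ 9/1 mod 11. 1⁻¹ ≡ 1 (mod 11), so λ ≡ 9.
  x = λ² - 0 - 1 = 81 - 1 ≡ 3; y = λ·(0 - 3) - 3 ≡ 3. → (3, 3)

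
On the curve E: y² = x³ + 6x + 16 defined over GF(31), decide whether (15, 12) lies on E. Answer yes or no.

y² = 12² ≡ 20; x³ + 6x + 16 = 3481 ≡ 9 (mod 31). 20 ≠ 9.

no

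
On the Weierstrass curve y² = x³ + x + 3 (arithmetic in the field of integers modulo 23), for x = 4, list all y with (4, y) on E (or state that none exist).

5, 18

x³ + 1x + 3 = 71 ≡ 2 (mod 23).
Square roots of 2 mod 23: 5 and 18 (since 5² = 25 ≡ 2).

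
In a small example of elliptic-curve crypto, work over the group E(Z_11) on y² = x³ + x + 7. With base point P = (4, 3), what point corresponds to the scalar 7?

Double-and-add on 7 = (111)₂. Start with P = (4, 3) for the leading 1-bit.
double: tangent at (4, 3): λ = (3·4² + 1)/(2·3) ≡ 5/6. 6⁻¹ ≡ 2 (mod 11), so λ ≡ 5·2 ≡ 10.
  x = λ² - 4 - 4 = 100 - 8 ≡ 4; y = λ·(4 - 4) - 3 ≡ 8. → (4, 8)
add P: (4, 8) + (4, 3): same x and y₁ ≡ -y₂, so the sum is the point at infinity.
double: the point at infinity + the point at infinity = the point at infinity (identity).
add P: the point at infinity + (4, 3) = (4, 3) (identity).

(4, 3)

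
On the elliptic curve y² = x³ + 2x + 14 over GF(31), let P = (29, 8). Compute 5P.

(27, 29)

Double-and-add on 5 = (101)₂. Start with P = (29, 8) for the leading 1-bit.
double: tangent at (29, 8): λ = (3·29² + 2)/(2·8) ≡ 14/16. 16⁻¹ ≡ 2 (mod 31) since 16·2 = 32 ≡ 1, so λ ≡ 14·2 ≡ 28.
  x = λ² - 29 - 29 = 784 - 58 ≡ 13; y = λ·(29 - 13) - 8 ≡ 6. → (13, 6)
double: tangent at (13, 6): λ = (3·13² + 2)/(2·6) ≡ 13/12. 12⁻¹ ≡ 13 (mod 31) since 12·13 = 156 ≡ 1, so λ ≡ 13·13 ≡ 14.
  x = λ² - 13 - 13 = 196 - 26 ≡ 15; y = λ·(13 - 15) - 6 ≡ 28. → (15, 28)
add P: (15, 28) + (29, 8). λ = (8 - 28)/(29 - 15) ≡ 11/14 mod 31. 14⁻¹ ≡ 20 (mod 31), so λ ≡ 3.
  x = λ² - 15 - 29 = 9 - 44 ≡ 27; y = λ·(15 - 27) - 28 ≡ 29. → (27, 29)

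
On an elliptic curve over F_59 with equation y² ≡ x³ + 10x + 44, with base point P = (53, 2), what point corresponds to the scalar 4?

(47, 5)

Repeated addition: build up to 4P.
2P: tangent at (53, 2): λ = (3·53² + 10)/(2·2) ≡ 0/4. 4⁻¹ ≡ 15 (mod 59) since 4·15 = 60 ≡ 1, so λ ≡ 0·15 ≡ 0.
  x = λ² - 53 - 53 = 0 - 106 ≡ 12; y = λ·(53 - 12) - 2 ≡ 57. → (12, 57)
3P: (12, 57) + (53, 2). λ = (2 - 57)/(53 - 12) ≡ 4/41 mod 59. 41⁻¹ ≡ 36 (mod 59), so λ ≡ 26.
  x = λ² - 12 - 53 = 676 - 65 ≡ 21; y = λ·(12 - 21) - 57 ≡ 4. → (21, 4)
4P: (21, 4) + (53, 2). λ = (2 - 4)/(53 - 21) ≡ 57/32 mod 59. 32⁻¹ ≡ 24 (mod 59) since 32·24 = 768 ≡ 1, so λ ≡ 11.
  x = λ² - 21 - 53 = 121 - 74 ≡ 47; y = λ·(21 - 47) - 4 ≡ 5. → (47, 5)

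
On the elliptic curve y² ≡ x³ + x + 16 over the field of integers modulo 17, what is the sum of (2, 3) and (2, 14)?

The two points share x = 2 and their y-coordinates satisfy 3 + 14 ≡ 0 (mod 17), so they are inverses. Their sum is 𝒪.

O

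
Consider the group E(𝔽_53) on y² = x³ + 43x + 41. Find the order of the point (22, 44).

7

2P: tangent at (22, 44): λ = (3·22² + 43)/(2·44) ≡ 11/35. 35⁻¹ ≡ 50 (mod 53), so λ ≡ 11·50 ≡ 20.
  x = λ² - 22 - 22 = 400 - 44 ≡ 38; y = λ·(22 - 38) - 44 ≡ 7. → (38, 7)
3P: (38, 7) + (22, 44). λ = (44 - 7)/(22 - 38) ≡ 37/37 mod 53. 37⁻¹ ≡ 43 (mod 53) since 37·43 = 1591 ≡ 1, so λ ≡ 1.
  x = λ² - 38 - 22 = 1 - 60 ≡ 47; y = λ·(38 - 47) - 7 ≡ 37. → (47, 37)
4P: (47, 37) + (22, 44). λ = (44 - 37)/(22 - 47) ≡ 7/28 mod 53. 28⁻¹ ≡ 36 (mod 53) since 28·36 = 1008 ≡ 1, so λ ≡ 40.
  x = λ² - 47 - 22 = 1600 - 69 ≡ 47; y = λ·(47 - 47) - 37 ≡ 16. → (47, 16)
5P: (47, 16) + (22, 44). λ = (44 - 16)/(22 - 47) ≡ 28/28 mod 53. 28⁻¹ ≡ 36 (mod 53), so λ ≡ 1.
  x = λ² - 47 - 22 = 1 - 69 ≡ 38; y = λ·(47 - 38) - 16 ≡ 46. → (38, 46)
6P: (38, 46) + (22, 44). λ = (44 - 46)/(22 - 38) ≡ 51/37 mod 53. 37⁻¹ ≡ 43 (mod 53), so λ ≡ 20.
  x = λ² - 38 - 22 = 400 - 60 ≡ 22; y = λ·(38 - 22) - 46 ≡ 9. → (22, 9)
7P: (22, 9) + (22, 44): same x and y₁ ≡ -y₂, so the sum is O.
7P = O, so the order is 7.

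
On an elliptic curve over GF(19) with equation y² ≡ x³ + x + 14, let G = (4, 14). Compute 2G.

(1, 15)

tangent at (4, 14): λ = (3·4² + 1)/(2·14) ≡ 11/9. 9⁻¹ ≡ 17 (mod 19) since 9·17 = 153 ≡ 1, so λ ≡ 11·17 ≡ 16.
  x = λ² - 4 - 4 = 256 - 8 ≡ 1; y = λ·(4 - 1) - 14 ≡ 15. → (1, 15)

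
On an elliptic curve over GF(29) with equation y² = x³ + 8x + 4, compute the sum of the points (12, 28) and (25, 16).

(27, 26)

(12, 28) + (25, 16). λ = (16 - 28)/(25 - 12) ≡ 17/13 mod 29. 13⁻¹ ≡ 9 (mod 29) since 13·9 = 117 ≡ 1, so λ ≡ 8.
  x = λ² - 12 - 25 = 64 - 37 ≡ 27; y = λ·(12 - 27) - 28 ≡ 26. → (27, 26)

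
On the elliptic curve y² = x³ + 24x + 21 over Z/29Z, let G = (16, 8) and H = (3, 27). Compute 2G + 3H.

(12, 6)

First 2G:
Repeated addition: build up to 2G.
2G: tangent at (16, 8): λ = (3·16² + 24)/(2·8) ≡ 9/16. 16⁻¹ ≡ 20 (mod 29), so λ ≡ 9·20 ≡ 6.
  x = λ² - 16 - 16 = 36 - 32 ≡ 4; y = λ·(16 - 4) - 8 ≡ 6. → (4, 6)
2G = (4, 6).
Next 3H:
Repeated addition: build up to 3H.
2H: tangent at (3, 27): λ = (3·3² + 24)/(2·27) ≡ 22/25. 25⁻¹ ≡ 7 (mod 29), so λ ≡ 22·7 ≡ 9.
  x = λ² - 3 - 3 = 81 - 6 ≡ 17; y = λ·(3 - 17) - 27 ≡ 21. → (17, 21)
3H: (17, 21) + (3, 27). λ = (27 - 21)/(3 - 17) ≡ 6/15 mod 29. 15⁻¹ ≡ 2 (mod 29), so λ ≡ 12.
  x = λ² - 17 - 3 = 144 - 20 ≡ 8; y = λ·(17 - 8) - 21 ≡ 0. → (8, 0)
3H = (8, 0).
Finally 2G + 3H:
(4, 6) + (8, 0). λ = (0 - 6)/(8 - 4) ≡ 23/4 mod 29. 4⁻¹ ≡ 22 (mod 29) since 4·22 = 88 ≡ 1, so λ ≡ 13.
  x = λ² - 4 - 8 = 169 - 12 ≡ 12; y = λ·(4 - 12) - 6 ≡ 6. → (12, 6)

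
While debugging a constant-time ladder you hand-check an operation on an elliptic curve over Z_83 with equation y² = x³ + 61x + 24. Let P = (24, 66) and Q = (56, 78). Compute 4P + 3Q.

First 4P:
Repeated addition: build up to 4P.
2P: tangent at (24, 66): λ = (3·24² + 61)/(2·66) ≡ 46/49. 49⁻¹ ≡ 61 (mod 83) since 49·61 = 2989 ≡ 1, so λ ≡ 46·61 ≡ 67.
  x = λ² - 24 - 24 = 4489 - 48 ≡ 42; y = λ·(24 - 42) - 66 ≡ 56. → (42, 56)
3P: (42, 56) + (24, 66). λ = (66 - 56)/(24 - 42) ≡ 10/65 mod 83. 65⁻¹ ≡ 23 (mod 83), so λ ≡ 64.
  x = λ² - 42 - 24 = 4096 - 66 ≡ 46; y = λ·(42 - 46) - 56 ≡ 20. → (46, 20)
4P: (46, 20) + (24, 66). λ = (66 - 20)/(24 - 46) ≡ 46/61 mod 83. 61⁻¹ ≡ 49 (mod 83), so λ ≡ 13.
  x = λ² - 46 - 24 = 169 - 70 ≡ 16; y = λ·(46 - 16) - 20 ≡ 38. → (16, 38)
4P = (16, 38).
Next 3Q:
Repeated addition: build up to 3Q.
2Q: tangent at (56, 78): λ = (3·56² + 61)/(2·78) ≡ 7/73. 73⁻¹ ≡ 58 (mod 83), so λ ≡ 7·58 ≡ 74.
  x = λ² - 56 - 56 = 5476 - 112 ≡ 52; y = λ·(56 - 52) - 78 ≡ 52. → (52, 52)
3Q: (52, 52) + (56, 78). λ = (78 - 52)/(56 - 52) ≡ 26/4 mod 83. 4⁻¹ ≡ 21 (mod 83), so λ ≡ 48.
  x = λ² - 52 - 56 = 2304 - 108 ≡ 38; y = λ·(52 - 38) - 52 ≡ 39. → (38, 39)
3Q = (38, 39).
Finally 4P + 3Q:
(16, 38) + (38, 39). λ = (39 - 38)/(38 - 16) ≡ 1/22 mod 83. 22⁻¹ ≡ 34 (mod 83), so λ ≡ 34.
  x = λ² - 16 - 38 = 1156 - 54 ≡ 23; y = λ·(16 - 23) - 38 ≡ 56. → (23, 56)

(23, 56)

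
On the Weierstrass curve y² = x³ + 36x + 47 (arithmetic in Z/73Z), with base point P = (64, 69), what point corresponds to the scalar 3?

(50, 22)

Repeated addition: build up to 3P.
2P: tangent at (64, 69): λ = (3·64² + 36)/(2·69) ≡ 60/65. 65⁻¹ ≡ 9 (mod 73) since 65·9 = 585 ≡ 1, so λ ≡ 60·9 ≡ 29.
  x = λ² - 64 - 64 = 841 - 128 ≡ 56; y = λ·(64 - 56) - 69 ≡ 17. → (56, 17)
3P: (56, 17) + (64, 69). λ = (69 - 17)/(64 - 56) ≡ 52/8 mod 73. 8⁻¹ ≡ 64 (mod 73), so λ ≡ 43.
  x = λ² - 56 - 64 = 1849 - 120 ≡ 50; y = λ·(56 - 50) - 17 ≡ 22. → (50, 22)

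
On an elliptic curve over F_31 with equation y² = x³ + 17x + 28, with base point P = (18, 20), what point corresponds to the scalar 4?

(0, 11)

Repeated addition: build up to 4P.
2P: tangent at (18, 20): λ = (3·18² + 17)/(2·20) ≡ 28/9. 9⁻¹ ≡ 7 (mod 31) since 9·7 = 63 ≡ 1, so λ ≡ 28·7 ≡ 10.
  x = λ² - 18 - 18 = 100 - 36 ≡ 2; y = λ·(18 - 2) - 20 ≡ 16. → (2, 16)
3P: (2, 16) + (18, 20). λ = (20 - 16)/(18 - 2) ≡ 4/16 mod 31. 16⁻¹ ≡ 2 (mod 31) since 16·2 = 32 ≡ 1, so λ ≡ 8.
  x = λ² - 2 - 18 = 64 - 20 ≡ 13; y = λ·(2 - 13) - 16 ≡ 20. → (13, 20)
4P: (13, 20) + (18, 20). λ = (20 - 20)/(18 - 13) ≡ 0/5 mod 31. 5⁻¹ ≡ 25 (mod 31), so λ ≡ 0.
  x = λ² - 13 - 18 = 0 - 31 ≡ 0; y = λ·(13 - 0) - 20 ≡ 11. → (0, 11)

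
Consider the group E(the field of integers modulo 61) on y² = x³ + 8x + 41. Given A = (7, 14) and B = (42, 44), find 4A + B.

First 4A:
Repeated addition: build up to 4A.
2A: tangent at (7, 14): λ = (3·7² + 8)/(2·14) ≡ 33/28. 28⁻¹ ≡ 24 (mod 61) since 28·24 = 672 ≡ 1, so λ ≡ 33·24 ≡ 60.
  x = λ² - 7 - 7 = 3600 - 14 ≡ 48; y = λ·(7 - 48) - 14 ≡ 27. → (48, 27)
3A: (48, 27) + (7, 14). λ = (14 - 27)/(7 - 48) ≡ 48/20 mod 61. 20⁻¹ ≡ 58 (mod 61), so λ ≡ 39.
  x = λ² - 48 - 7 = 1521 - 55 ≡ 2; y = λ·(48 - 2) - 27 ≡ 59. → (2, 59)
4A: (2, 59) + (7, 14). λ = (14 - 59)/(7 - 2) ≡ 16/5 mod 61. 5⁻¹ ≡ 49 (mod 61), so λ ≡ 52.
  x = λ² - 2 - 7 = 2704 - 9 ≡ 11; y = λ·(2 - 11) - 59 ≡ 22. → (11, 22)
4A = (11, 22).
Finally 4A + B:
(11, 22) + (42, 44). λ = (44 - 22)/(42 - 11) ≡ 22/31 mod 61. 31⁻¹ ≡ 2 (mod 61), so λ ≡ 44.
  x = λ² - 11 - 42 = 1936 - 53 ≡ 53; y = λ·(11 - 53) - 22 ≡ 21. → (53, 21)

(53, 21)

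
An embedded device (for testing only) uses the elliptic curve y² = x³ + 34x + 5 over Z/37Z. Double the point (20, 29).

(27, 16)

tangent at (20, 29): λ = (3·20² + 34)/(2·29) ≡ 13/21. 21⁻¹ ≡ 30 (mod 37), so λ ≡ 13·30 ≡ 20.
  x = λ² - 20 - 20 = 400 - 40 ≡ 27; y = λ·(20 - 27) - 29 ≡ 16. → (27, 16)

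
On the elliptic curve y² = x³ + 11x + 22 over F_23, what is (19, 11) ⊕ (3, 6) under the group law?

(19, 11) + (3, 6). λ = (6 - 11)/(3 - 19) ≡ 18/7 mod 23. 7⁻¹ ≡ 10 (mod 23), so λ ≡ 19.
  x = λ² - 19 - 3 = 361 - 22 ≡ 17; y = λ·(19 - 17) - 11 ≡ 4. → (17, 4)

(17, 4)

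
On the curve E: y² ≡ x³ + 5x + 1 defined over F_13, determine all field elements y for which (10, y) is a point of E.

x³ + 5x + 1 = 1051 ≡ 11 (mod 13).
11 is a non-residue mod 13; no y exists.

none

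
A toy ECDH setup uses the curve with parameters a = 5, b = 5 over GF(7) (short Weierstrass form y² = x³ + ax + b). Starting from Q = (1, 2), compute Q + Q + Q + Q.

(5, 6)

Double-and-add on 4 = (100)₂. Start with Q = (1, 2) for the leading 1-bit.
double: tangent at (1, 2): λ = (3·1² + 5)/(2·2) ≡ 1/4. 4⁻¹ ≡ 2 (mod 7) since 4·2 = 8 ≡ 1, so λ ≡ 1·2 ≡ 2.
  x = λ² - 1 - 1 = 4 - 2 ≡ 2; y = λ·(1 - 2) - 2 ≡ 3. → (2, 3)
double: tangent at (2, 3): λ = (3·2² + 5)/(2·3) ≡ 3/6. 6⁻¹ ≡ 6 (mod 7), so λ ≡ 3·6 ≡ 4.
  x = λ² - 2 - 2 = 16 - 4 ≡ 5; y = λ·(2 - 5) - 3 ≡ 6. → (5, 6)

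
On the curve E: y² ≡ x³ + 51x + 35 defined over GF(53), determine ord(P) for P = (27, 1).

2P: tangent at (27, 1): λ = (3·27² + 51)/(2·1) ≡ 12/2. 2⁻¹ ≡ 27 (mod 53), so λ ≡ 12·27 ≡ 6.
  x = λ² - 27 - 27 = 36 - 54 ≡ 35; y = λ·(27 - 35) - 1 ≡ 4. → (35, 4)
3P: (35, 4) + (27, 1). λ = (1 - 4)/(27 - 35) ≡ 50/45 mod 53. 45⁻¹ ≡ 33 (mod 53), so λ ≡ 7.
  x = λ² - 35 - 27 = 49 - 62 ≡ 40; y = λ·(35 - 40) - 4 ≡ 14. → (40, 14)
4P: (40, 14) + (27, 1). λ = (1 - 14)/(27 - 40) ≡ 40/40 mod 53. 40⁻¹ ≡ 4 (mod 53), so λ ≡ 1.
  x = λ² - 40 - 27 = 1 - 67 ≡ 40; y = λ·(40 - 40) - 14 ≡ 39. → (40, 39)
5P: (40, 39) + (27, 1). λ = (1 - 39)/(27 - 40) ≡ 15/40 mod 53. 40⁻¹ ≡ 4 (mod 53) since 40·4 = 160 ≡ 1, so λ ≡ 7.
  x = λ² - 40 - 27 = 49 - 67 ≡ 35; y = λ·(40 - 35) - 39 ≡ 49. → (35, 49)
6P: (35, 49) + (27, 1). λ = (1 - 49)/(27 - 35) ≡ 5/45 mod 53. 45⁻¹ ≡ 33 (mod 53) since 45·33 = 1485 ≡ 1, so λ ≡ 6.
  x = λ² - 35 - 27 = 36 - 62 ≡ 27; y = λ·(35 - 27) - 49 ≡ 52. → (27, 52)
7P: (27, 52) + (27, 1): same x and y₁ ≡ -y₂, so the sum is ∞.
7P = ∞, so the order is 7.

7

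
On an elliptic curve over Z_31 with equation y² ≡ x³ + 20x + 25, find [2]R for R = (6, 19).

tangent at (6, 19): λ = (3·6² + 20)/(2·19) ≡ 4/7. 7⁻¹ ≡ 9 (mod 31), so λ ≡ 4·9 ≡ 5.
  x = λ² - 6 - 6 = 25 - 12 ≡ 13; y = λ·(6 - 13) - 19 ≡ 8. → (13, 8)

(13, 8)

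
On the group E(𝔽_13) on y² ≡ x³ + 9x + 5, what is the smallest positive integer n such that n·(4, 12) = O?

9

2P: tangent at (4, 12): λ = (3·4² + 9)/(2·12) ≡ 5/11. 11⁻¹ ≡ 6 (mod 13) since 11·6 = 66 ≡ 1, so λ ≡ 5·6 ≡ 4.
  x = λ² - 4 - 4 = 16 - 8 ≡ 8; y = λ·(4 - 8) - 12 ≡ 11. → (8, 11)
3P: (8, 11) + (4, 12). λ = (12 - 11)/(4 - 8) ≡ 1/9 mod 13. 9⁻¹ ≡ 3 (mod 13), so λ ≡ 3.
  x = λ² - 8 - 4 = 9 - 12 ≡ 10; y = λ·(8 - 10) - 11 ≡ 9. → (10, 9)
4P: (10, 9) + (4, 12). λ = (12 - 9)/(4 - 10) ≡ 3/7 mod 13. 7⁻¹ ≡ 2 (mod 13) since 7·2 = 14 ≡ 1, so λ ≡ 6.
  x = λ² - 10 - 4 = 36 - 14 ≡ 9; y = λ·(10 - 9) - 9 ≡ 10. → (9, 10)
5P: (9, 10) + (4, 12). λ = (12 - 10)/(4 - 9) ≡ 2/8 mod 13. 8⁻¹ ≡ 5 (mod 13) since 8·5 = 40 ≡ 1, so λ ≡ 10.
  x = λ² - 9 - 4 = 100 - 13 ≡ 9; y = λ·(9 - 9) - 10 ≡ 3. → (9, 3)
6P: (9, 3) + (4, 12). λ = (12 - 3)/(4 - 9) ≡ 9/8 mod 13. 8⁻¹ ≡ 5 (mod 13), so λ ≡ 6.
  x = λ² - 9 - 4 = 36 - 13 ≡ 10; y = λ·(9 - 10) - 3 ≡ 4. → (10, 4)
7P: (10, 4) + (4, 12). λ = (12 - 4)/(4 - 10) ≡ 8/7 mod 13. 7⁻¹ ≡ 2 (mod 13), so λ ≡ 3.
  x = λ² - 10 - 4 = 9 - 14 ≡ 8; y = λ·(10 - 8) - 4 ≡ 2. → (8, 2)
8P: (8, 2) + (4, 12). λ = (12 - 2)/(4 - 8) ≡ 10/9 mod 13. 9⁻¹ ≡ 3 (mod 13) since 9·3 = 27 ≡ 1, so λ ≡ 4.
  x = λ² - 8 - 4 = 16 - 12 ≡ 4; y = λ·(8 - 4) - 2 ≡ 1. → (4, 1)
9P: (4, 1) + (4, 12): same x and y₁ ≡ -y₂, so the sum is O.
9P = O, so the order is 9.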